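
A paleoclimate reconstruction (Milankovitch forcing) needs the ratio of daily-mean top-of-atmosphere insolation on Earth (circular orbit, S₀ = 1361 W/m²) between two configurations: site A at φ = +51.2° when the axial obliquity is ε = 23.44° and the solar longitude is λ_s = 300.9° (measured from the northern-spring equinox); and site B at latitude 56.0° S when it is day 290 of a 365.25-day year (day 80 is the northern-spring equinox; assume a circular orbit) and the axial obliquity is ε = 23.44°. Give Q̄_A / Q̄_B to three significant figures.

— Configuration A (φ=+51.2°):
Solar declination: sin δ = sin ε · sin λ_s = sin 23.44° × sin 300.9° = -0.34133, so δ = -19.958°.
cos H₀ = −tan(+51.2°) tan(-19.958°) = 0.4517, H₀ = 1.1022 rad.
Bracket: H₀ sin φ sin δ + cos φ cos δ sin H₀ = 1.1022×0.77934×-0.34133 + 0.62660×0.93994×0.89219 = -0.293199 + 0.525470 = 0.232271.
Q̄ = (S₀/π) × [bracket] = (1361/π) × 0.232271 = 100.62 W/m².
— Configuration B (φ=-56.0°):
Solar longitude: λ_s = 360° × (290 − 80)/365.25 = 206.982°.
sin δ = sin 23.44° × sin 206.982° = -0.18048, so δ = -10.398°.
cos H₀ = −tan(-56.0°) tan(-10.398°) = -0.2720, H₀ = 1.8463 rad.
Bracket: H₀ sin φ sin δ + cos φ cos δ sin H₀ = 1.8463×-0.82904×-0.18048 + 0.55919×0.98358×0.96229 = 0.276253 + 0.529267 = 0.805520.
Q̄ = (S₀/π) × [bracket] = (1361/π) × 0.805520 = 348.97 W/m².
Ratio Q̄_A / Q̄_B = 100.62 / 348.97 = 0.2883.

Q̄_A / Q̄_B ≈ 0.288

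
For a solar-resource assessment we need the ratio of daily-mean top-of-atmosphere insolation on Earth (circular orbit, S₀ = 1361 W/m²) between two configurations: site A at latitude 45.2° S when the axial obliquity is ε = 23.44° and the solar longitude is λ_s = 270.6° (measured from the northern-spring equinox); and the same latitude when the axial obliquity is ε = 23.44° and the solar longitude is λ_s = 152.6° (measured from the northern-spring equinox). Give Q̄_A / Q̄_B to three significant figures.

— Configuration A (φ=-45.2°):
Solar declination: sin δ = sin ε · sin λ_s = sin 23.44° × sin 270.6° = -0.39777, so δ = -23.439°.
cos H₀ = −tan(-45.2°) tan(-23.439°) = -0.4366, H₀ = 2.0226 rad.
Bracket: H₀ sin φ sin δ + cos φ cos δ sin H₀ = 2.0226×-0.70957×-0.39777 + 0.70463×0.91749×0.89967 = 0.570870 + 0.581629 = 1.152499.
Q̄ = (S₀/π) × [bracket] = (1361/π) × 1.152499 = 499.29 W/m².
— Configuration B (φ=-45.2°):
Solar declination: sin δ = sin ε · sin λ_s = sin 23.44° × sin 152.6° = 0.18306, so δ = +10.548°.
cos H₀ = −tan(-45.2°) tan(+10.548°) = 0.1875, H₀ = 1.3822 rad.
Bracket: H₀ sin φ sin δ + cos φ cos δ sin H₀ = 1.3822×-0.70957×0.18306 + 0.70463×0.98310×0.98226 = -0.179539 + 0.680433 = 0.500894.
Q̄ = (S₀/π) × [bracket] = (1361/π) × 0.500894 = 217.00 W/m².
Ratio Q̄_A / Q̄_B = 499.29 / 217.00 = 2.301.

Q̄_A / Q̄_B ≈ 2.30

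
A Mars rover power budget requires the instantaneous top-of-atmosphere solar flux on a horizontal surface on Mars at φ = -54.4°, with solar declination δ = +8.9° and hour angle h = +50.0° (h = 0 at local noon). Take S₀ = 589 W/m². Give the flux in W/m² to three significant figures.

144 W/m²

cos θ_z = sin φ sin δ + cos φ cos δ cos h = -0.125795 + 0.369676 = 0.243881.
Flux = S₀ · cos θ_z = 589 × 0.243881 = 143.6 W/m².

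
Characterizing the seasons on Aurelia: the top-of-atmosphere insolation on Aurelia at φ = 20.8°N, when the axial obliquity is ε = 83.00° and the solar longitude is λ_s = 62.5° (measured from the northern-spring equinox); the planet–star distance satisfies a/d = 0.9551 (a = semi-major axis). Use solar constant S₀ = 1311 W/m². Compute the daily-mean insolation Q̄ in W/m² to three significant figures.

Q̄ ≈ 400 W/m²

Solar declination: sin δ = sin ε · sin λ_s = sin 83.00° × sin 62.5° = 0.88040, so δ = +61.691°.
cos H₀ = −tan(+20.8°) tan(+61.691°) = -0.7052, H₀ = 2.3535 rad.
Bracket: H₀ sin φ sin δ + cos φ cos δ sin H₀ = 2.3535×0.35511×0.88040 + 0.93483×0.47423×0.70900 = 0.735796 + 0.314317 = 1.050113.
Inverse-square distance factor (a/d)² = 0.9551² = 0.912216.
Q̄ = (S₀/π) × 0.912216 × [bracket] = (1311/π) × 0.912216 × 1.050113 = 399.7 W/m².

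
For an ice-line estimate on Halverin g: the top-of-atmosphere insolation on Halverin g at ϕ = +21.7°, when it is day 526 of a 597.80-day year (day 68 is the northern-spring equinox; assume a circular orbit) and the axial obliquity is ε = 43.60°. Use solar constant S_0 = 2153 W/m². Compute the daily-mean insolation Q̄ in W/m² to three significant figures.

Solar longitude: L_s = 360° × (526 − 68)/597.80 = 275.811°.
sin δ = sin 43.60° × sin 275.811° = -0.68608, so δ = -43.320°.
cos h₀ = −tan(+21.7°) tan(-43.320°) = 0.3753, h₀ = 1.1861 rad.
Bracket: h₀ sin ϕ sin δ + cos ϕ cos δ sin h₀ = 1.1861×0.36975×-0.68608 + 0.92913×0.72753×0.92691 = -0.300888 + 0.626563 = 0.325675.
Q̄ = (S_0/π) × [bracket] = (2153/π) × 0.325675 = 223.2 W/m².

Q̄ ≈ 223 W/m²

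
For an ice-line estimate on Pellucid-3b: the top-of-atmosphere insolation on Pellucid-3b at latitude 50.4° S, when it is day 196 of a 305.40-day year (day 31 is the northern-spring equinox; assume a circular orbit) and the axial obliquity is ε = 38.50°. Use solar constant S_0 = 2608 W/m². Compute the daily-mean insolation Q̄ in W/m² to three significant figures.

Solar longitude: L_s = 360° × (196 − 31)/305.40 = 194.499°.
sin δ = sin 38.50° × sin 194.499° = -0.15585, so δ = -8.966°.
cos h₀ = −tan(-50.4°) tan(-8.966°) = -0.1907, h₀ = 1.7627 rad.
Bracket: h₀ sin ϕ sin δ + cos ϕ cos δ sin h₀ = 1.7627×-0.77051×-0.15585 + 0.63742×0.98778×0.98164 = 0.211672 + 0.618071 = 0.829743.
Q̄ = (S_0/π) × [bracket] = (2608/π) × 0.829743 = 688.8 W/m².

Q̄ ≈ 689 W/m²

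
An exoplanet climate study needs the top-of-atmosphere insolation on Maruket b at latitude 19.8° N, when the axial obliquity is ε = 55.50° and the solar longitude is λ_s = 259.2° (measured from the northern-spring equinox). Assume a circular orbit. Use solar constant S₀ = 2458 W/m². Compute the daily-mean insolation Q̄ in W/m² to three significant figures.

Q̄ ≈ 150 W/m²

Solar declination: sin δ = sin ε · sin λ_s = sin 55.50° × sin 259.2° = -0.80953, so δ = -54.050°.
cos H₀ = −tan(+19.8°) tan(-54.050°) = 0.4964, H₀ = 1.0513 rad.
Bracket: H₀ sin φ sin δ + cos φ cos δ sin H₀ = 1.0513×0.33874×-0.80953 + 0.94088×0.58708×0.86807 = -0.288288 + 0.479497 = 0.191209.
Q̄ = (S₀/π) × [bracket] = (2458/π) × 0.191209 = 149.6 W/m².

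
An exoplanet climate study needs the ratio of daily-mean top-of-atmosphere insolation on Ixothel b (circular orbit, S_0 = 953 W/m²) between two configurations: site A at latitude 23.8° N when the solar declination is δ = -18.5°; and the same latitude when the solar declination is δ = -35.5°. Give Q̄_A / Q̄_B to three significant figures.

Q̄_A / Q̄_B ≈ 1.63

— Configuration A (ϕ=+23.8°):
cos h₀ = −tan(+23.8°) tan(-18.500°) = 0.1476, h₀ = 1.4227 rad.
Bracket: h₀ sin ϕ sin δ + cos ϕ cos δ sin h₀ = 1.4227×0.40355×-0.31730 + 0.91496×0.94832×0.98905 = -0.182172 + 0.858174 = 0.676002.
Q̄ = (S_0/π) × [bracket] = (953/π) × 0.676002 = 205.06 W/m².
— Configuration B (ϕ=+23.8°):
cos h₀ = −tan(+23.8°) tan(-35.500°) = 0.3146, h₀ = 1.2508 rad.
Bracket: h₀ sin ϕ sin δ + cos ϕ cos δ sin h₀ = 1.2508×0.40355×-0.58070 + 0.91496×0.81412×0.94922 = -0.293114 + 0.707062 = 0.413948.
Q̄ = (S_0/π) × [bracket] = (953/π) × 0.413948 = 125.57 W/m².
Ratio Q̄_A / Q̄_B = 205.06 / 125.57 = 1.633.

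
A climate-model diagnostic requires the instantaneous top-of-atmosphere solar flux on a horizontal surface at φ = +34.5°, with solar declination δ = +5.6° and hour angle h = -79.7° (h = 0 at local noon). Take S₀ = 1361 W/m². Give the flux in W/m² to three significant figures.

cos θ_z = sin φ sin δ + cos φ cos δ cos h = 0.055272 + 0.146652 = 0.201924.
Flux = S₀ · cos θ_z = 1361 × 0.201924 = 274.8 W/m².

275 W/m²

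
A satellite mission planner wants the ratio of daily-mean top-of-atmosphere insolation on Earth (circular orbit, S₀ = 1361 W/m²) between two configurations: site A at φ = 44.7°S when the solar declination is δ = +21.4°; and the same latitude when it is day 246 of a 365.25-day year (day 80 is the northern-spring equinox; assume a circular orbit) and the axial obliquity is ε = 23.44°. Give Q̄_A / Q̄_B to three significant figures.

Q̄_A / Q̄_B ≈ 0.527

— Configuration A (φ=-44.7°):
cos H₀ = −tan(-44.7°) tan(+21.400°) = 0.3878, H₀ = 1.1725 rad.
Bracket: H₀ sin φ sin δ + cos φ cos δ sin H₀ = 1.1725×-0.70339×0.36488 + 0.71080×0.93106×0.92174 = -0.300926 + 0.610005 = 0.309079.
Q̄ = (S₀/π) × [bracket] = (1361/π) × 0.309079 = 133.90 W/m².
— Configuration B (φ=-44.7°):
Solar longitude: λ_s = 360° × (246 − 80)/365.25 = 163.614°.
sin δ = sin 23.44° × sin 163.614° = 0.11222, so δ = +6.443°.
cos H₀ = −tan(-44.7°) tan(+6.443°) = 0.1118, H₀ = 1.4588 rad.
Bracket: H₀ sin φ sin δ + cos φ cos δ sin H₀ = 1.4588×-0.70339×0.11222 + 0.71080×0.99368×0.99374 = -0.115150 + 0.701886 = 0.586736.
Q̄ = (S₀/π) × [bracket] = (1361/π) × 0.586736 = 254.19 W/m².
Ratio Q̄_A / Q̄_B = 133.90 / 254.19 = 0.5268.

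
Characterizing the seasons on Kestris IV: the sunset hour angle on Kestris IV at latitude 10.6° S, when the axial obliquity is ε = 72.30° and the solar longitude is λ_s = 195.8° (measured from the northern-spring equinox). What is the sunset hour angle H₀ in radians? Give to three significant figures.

H₀ = 1.62 rad

Solar declination: sin δ = sin ε · sin λ_s = sin 72.30° × sin 195.8° = -0.25939, so δ = -15.034°.
cos H₀ = −tan φ · tan δ = −tan(-10.6°) × tan(-15.034°) = -0.0503, so H₀ = 1.6211 rad = 92.88°.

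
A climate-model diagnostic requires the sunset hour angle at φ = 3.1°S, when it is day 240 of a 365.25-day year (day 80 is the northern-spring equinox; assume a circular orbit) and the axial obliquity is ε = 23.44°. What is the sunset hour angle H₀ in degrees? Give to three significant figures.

Solar longitude: λ_s = 360° × (240 − 80)/365.25 = 157.700°.
sin δ = sin 23.44° × sin 157.700° = 0.15094, so δ = +8.682°.
cos H₀ = −tan φ · tan δ = −tan(-3.1°) × tan(+8.682°) = 0.0083, so H₀ = 1.5625 rad = 89.53°.

H₀ = 89.5°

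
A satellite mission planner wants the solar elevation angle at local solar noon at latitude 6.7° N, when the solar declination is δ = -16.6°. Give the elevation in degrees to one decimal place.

At local noon the hour angle is zero, so the zenith angle equals |ϕ − δ| = |+6.7° − (-16.600°)| = 23.300°.
Elevation = 90° − 23.300° = 66.7°.

66.7°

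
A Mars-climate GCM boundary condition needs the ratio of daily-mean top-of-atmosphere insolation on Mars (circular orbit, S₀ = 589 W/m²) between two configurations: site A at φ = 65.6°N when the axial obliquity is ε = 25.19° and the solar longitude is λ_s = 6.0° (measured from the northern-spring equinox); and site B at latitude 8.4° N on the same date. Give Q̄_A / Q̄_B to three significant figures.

Q̄_A / Q̄_B ≈ 0.479

— Configuration A (φ=+65.6°):
Solar declination: sin δ = sin ε · sin λ_s = sin 25.19° × sin 6.0° = 0.04449, so δ = +2.550°.
cos H₀ = −tan(+65.6°) tan(+2.550°) = -0.0982, H₀ = 1.6691 rad.
Bracket: H₀ sin φ sin δ + cos φ cos δ sin H₀ = 1.6691×0.91068×0.04449 + 0.41310×0.99901×0.99517 = 0.067626 + 0.410698 = 0.478324.
Q̄ = (S₀/π) × [bracket] = (589/π) × 0.478324 = 89.678 W/m².
— Configuration B (φ=+8.4°):
cos H₀ = −tan(+8.4°) tan(+2.550°) = -0.0066, H₀ = 1.5774 rad.
Bracket: H₀ sin φ sin δ + cos φ cos δ sin H₀ = 1.5774×0.14608×0.04449 + 0.98927×0.99901×0.99998 = 0.010252 + 0.988271 = 0.998523.
Q̄ = (S₀/π) × [bracket] = (589/π) × 0.998523 = 187.21 W/m².
Ratio Q̄_A / Q̄_B = 89.678 / 187.21 = 0.4790.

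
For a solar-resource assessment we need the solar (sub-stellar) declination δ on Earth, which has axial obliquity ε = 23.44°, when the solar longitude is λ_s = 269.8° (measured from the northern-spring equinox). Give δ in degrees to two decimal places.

sin δ = sin ε · sin λ_s = sin 23.44° × sin 269.8° = -0.397786.
δ = arcsin(-0.397786) = -23.44°.

δ = -23.44°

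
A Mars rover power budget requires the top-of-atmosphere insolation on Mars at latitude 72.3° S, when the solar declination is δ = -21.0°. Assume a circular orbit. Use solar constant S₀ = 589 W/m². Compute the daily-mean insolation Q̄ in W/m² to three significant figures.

cos H₀ = −tan(-72.3°) tan(-21.000°) = -1.2028 ≤ −1 ⇒ polar day, H₀ = π.
Bracket: H₀ sin φ sin δ + cos φ cos δ sin H₀ = 3.1416×-0.95266×-0.35837 + 0.30403×0.93358×0.00000 = 1.072557 + 0.000000 = 1.072557.
Q̄ = (S₀/π) × [bracket] = (589/π) × 1.072557 = 201.1 W/m².

Q̄ ≈ 201 W/m²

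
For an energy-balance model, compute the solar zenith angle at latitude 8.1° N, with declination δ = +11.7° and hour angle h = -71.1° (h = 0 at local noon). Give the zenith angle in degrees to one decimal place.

θ_z = 70.0°

cos θ_z = sin φ sin δ + cos φ cos δ cos h = 0.028573 + 0.314023 = 0.342596.
θ_z = arccos(0.342596) = 70.0°.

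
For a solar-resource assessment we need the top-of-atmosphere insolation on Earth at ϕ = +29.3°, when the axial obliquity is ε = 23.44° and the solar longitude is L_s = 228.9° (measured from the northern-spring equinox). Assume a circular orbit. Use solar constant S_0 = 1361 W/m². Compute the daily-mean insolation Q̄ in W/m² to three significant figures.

Q̄ ≈ 266 W/m²

Solar declination: sin δ = sin ε · sin L_s = sin 23.44° × sin 228.9° = -0.29976, so δ = -17.443°.
cos h₀ = −tan(+29.3°) tan(-17.443°) = 0.1763, h₀ = 1.3935 rad.
Bracket: h₀ sin ϕ sin δ + cos ϕ cos δ sin h₀ = 1.3935×0.48938×-0.29976 + 0.87207×0.95402×0.98433 = -0.204422 + 0.818935 = 0.614513.
Q̄ = (S_0/π) × [bracket] = (1361/π) × 0.614513 = 266.2 W/m².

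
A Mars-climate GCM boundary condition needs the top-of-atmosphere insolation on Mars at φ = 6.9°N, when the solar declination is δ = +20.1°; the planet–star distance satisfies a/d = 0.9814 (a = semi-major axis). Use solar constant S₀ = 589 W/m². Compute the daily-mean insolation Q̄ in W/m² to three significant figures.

cos H₀ = −tan(+6.9°) tan(+20.100°) = -0.0443, H₀ = 1.6151 rad.
Bracket: H₀ sin φ sin δ + cos φ cos δ sin H₀ = 1.6151×0.12014×0.34366 + 0.99276×0.93909×0.99902 = 0.066683 + 0.931377 = 0.998060.
Inverse-square distance factor (a/d)² = 0.9814² = 0.963146.
Q̄ = (S₀/π) × 0.963146 × [bracket] = (589/π) × 0.963146 × 0.998060 = 180.2 W/m².

Q̄ ≈ 180 W/m²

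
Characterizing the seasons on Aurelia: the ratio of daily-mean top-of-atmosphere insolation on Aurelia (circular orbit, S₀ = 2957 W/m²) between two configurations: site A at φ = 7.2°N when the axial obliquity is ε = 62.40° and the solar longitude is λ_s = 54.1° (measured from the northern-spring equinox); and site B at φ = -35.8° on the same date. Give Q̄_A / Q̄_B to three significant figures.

— Configuration A (φ=+7.2°):
Solar declination: sin δ = sin ε · sin λ_s = sin 62.40° × sin 54.1° = 0.71786, so δ = +45.878°.
cos H₀ = −tan(+7.2°) tan(+45.878°) = -0.1303, H₀ = 1.7014 rad.
Bracket: H₀ sin φ sin δ + cos φ cos δ sin H₀ = 1.7014×0.12533×0.71786 + 0.99211×0.69619×0.99148 = 0.153074 + 0.684812 = 0.837886.
Q̄ = (S₀/π) × [bracket] = (2957/π) × 0.837886 = 788.65 W/m².
— Configuration B (φ=-35.8°):
cos H₀ = −tan(-35.8°) tan(+45.878°) = 0.7437, H₀ = 0.7322 rad.
Bracket: H₀ sin φ sin δ + cos φ cos δ sin H₀ = 0.7322×-0.58496×0.71786 + 0.81106×0.69619×0.66854 = -0.307465 + 0.377492 = 0.070027.
Q̄ = (S₀/π) × [bracket] = (2957/π) × 0.070027 = 65.912 W/m².
Ratio Q̄_A / Q̄_B = 788.65 / 65.912 = 11.97.

Q̄_A / Q̄_B ≈ 12.0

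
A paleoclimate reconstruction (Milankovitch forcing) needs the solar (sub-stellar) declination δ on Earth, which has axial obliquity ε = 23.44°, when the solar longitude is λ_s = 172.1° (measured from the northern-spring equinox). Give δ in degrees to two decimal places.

sin δ = sin ε · sin λ_s = sin 23.44° × sin 172.1° = 0.054674.
δ = arcsin(0.054674) = +3.13°.

δ = +3.13°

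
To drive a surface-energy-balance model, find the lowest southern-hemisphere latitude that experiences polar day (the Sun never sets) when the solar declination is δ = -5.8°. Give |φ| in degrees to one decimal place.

|φ| = 84.2°

Polar day requires cos H₀ = −tan φ tan δ ≤ −1, i.e. tan φ tan δ ≥ 1.
The boundary is |tan φ| · |tan δ| = 1, so |φ| = 90° − |δ| = 90° − 5.8° = 84.2° in the southern hemisphere.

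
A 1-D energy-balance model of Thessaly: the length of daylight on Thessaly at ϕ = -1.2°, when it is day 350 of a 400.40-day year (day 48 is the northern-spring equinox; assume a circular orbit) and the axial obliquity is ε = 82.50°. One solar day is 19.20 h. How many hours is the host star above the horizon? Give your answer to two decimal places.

10.56 h

Solar longitude: L_s = 360° × (350 − 48)/400.40 = 271.528°.
sin δ = sin 82.50° × sin 271.528° = -0.99109, so δ = -82.347°.
cos h₀ = −tan ϕ · tan δ = −tan(-1.2°) × tan(-82.347°) = -0.1559, so h₀ = 1.7273 rad = 98.97°.
Daylight = 2h₀/(2π) × 19.20 h = (1.7273/π) × 19.20 = 10.56 h.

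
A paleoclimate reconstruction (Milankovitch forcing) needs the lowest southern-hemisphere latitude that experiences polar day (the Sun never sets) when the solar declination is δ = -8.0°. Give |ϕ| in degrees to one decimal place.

|ϕ| = 82.0°

Polar day requires cos h₀ = −tan ϕ tan δ ≤ −1, i.e. tan ϕ tan δ ≥ 1.
The boundary is |tan ϕ| · |tan δ| = 1, so |ϕ| = 90° − |δ| = 90° − 8.0° = 82.0° in the southern hemisphere.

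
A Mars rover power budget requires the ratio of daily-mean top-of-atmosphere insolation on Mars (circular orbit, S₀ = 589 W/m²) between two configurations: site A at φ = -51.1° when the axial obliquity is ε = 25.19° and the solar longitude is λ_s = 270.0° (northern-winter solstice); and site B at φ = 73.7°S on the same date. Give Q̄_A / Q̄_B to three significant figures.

— Configuration A (φ=-51.1°):
Solar declination: sin δ = sin ε · sin λ_s = sin 25.19° × sin 270.0° = -0.42562, so δ = -25.190°.
cos H₀ = −tan(-51.1°) tan(-25.190°) = -0.5829, H₀ = 2.1931 rad.
Bracket: H₀ sin φ sin δ + cos φ cos δ sin H₀ = 2.1931×-0.77824×-0.42562 + 0.62796×0.90490×0.81253 = 0.726430 + 0.461713 = 1.188143.
Q̄ = (S₀/π) × [bracket] = (589/π) × 1.188143 = 222.76 W/m².
— Configuration B (φ=-73.7°):
cos H₀ = −tan(-73.7°) tan(-25.190°) = -1.6085 ≤ −1 ⇒ polar day, H₀ = π.
Bracket: H₀ sin φ sin δ + cos φ cos δ sin H₀ = 3.1416×-0.95981×-0.42562 + 0.28067×0.90490×0.00000 = 1.283389 + 0.000000 = 1.283389.
Q̄ = (S₀/π) × [bracket] = (589/π) × 1.283389 = 240.62 W/m².
Ratio Q̄_A / Q̄_B = 222.76 / 240.62 = 0.9258.

Q̄_A / Q̄_B ≈ 0.926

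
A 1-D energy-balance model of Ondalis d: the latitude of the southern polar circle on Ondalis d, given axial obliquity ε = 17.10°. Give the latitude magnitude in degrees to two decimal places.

The polar circle is the lowest latitude that experiences at least one full rotation of continuous darkness at the northern-summer solstice; it lies at |φ| = 90° − ε = 90° − 17.10° = 72.90°.

72.90°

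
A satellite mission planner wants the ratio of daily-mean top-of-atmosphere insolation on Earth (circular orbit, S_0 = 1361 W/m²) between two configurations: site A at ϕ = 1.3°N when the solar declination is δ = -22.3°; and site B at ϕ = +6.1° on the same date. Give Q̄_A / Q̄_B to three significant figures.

Q̄_A / Q̄_B ≈ 1.06

— Configuration A (ϕ=+1.3°):
cos h₀ = −tan(+1.3°) tan(-22.300°) = 0.0093, h₀ = 1.5615 rad.
Bracket: h₀ sin ϕ sin δ + cos ϕ cos δ sin h₀ = 1.5615×0.02269×-0.37946 + 0.99974×0.92521×0.99996 = -0.013444 + 0.924932 = 0.911488.
Q̄ = (S_0/π) × [bracket] = (1361/π) × 0.911488 = 394.87 W/m².
— Configuration B (ϕ=+6.1°):
cos h₀ = −tan(+6.1°) tan(-22.300°) = 0.0438, h₀ = 1.5270 rad.
Bracket: h₀ sin ϕ sin δ + cos ϕ cos δ sin h₀ = 1.5270×0.10626×-0.37946 + 0.99434×0.92521×0.99904 = -0.061571 + 0.919090 = 0.857519.
Q̄ = (S_0/π) × [bracket] = (1361/π) × 0.857519 = 371.49 W/m².
Ratio Q̄_A / Q̄_B = 394.87 / 371.49 = 1.063.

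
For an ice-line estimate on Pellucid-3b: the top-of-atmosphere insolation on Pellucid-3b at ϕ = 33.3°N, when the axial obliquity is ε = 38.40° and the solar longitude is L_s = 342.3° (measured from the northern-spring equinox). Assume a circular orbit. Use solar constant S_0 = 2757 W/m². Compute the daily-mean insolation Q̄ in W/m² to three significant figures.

Solar declination: sin δ = sin ε · sin L_s = sin 38.40° × sin 342.3° = -0.18885, so δ = -10.886°.
cos h₀ = −tan(+33.3°) tan(-10.886°) = 0.1263, h₀ = 1.4441 rad.
Bracket: h₀ sin ϕ sin δ + cos ϕ cos δ sin h₀ = 1.4441×0.54902×-0.18885 + 0.83581×0.98201×0.99199 = -0.149728 + 0.814199 = 0.664471.
Q̄ = (S_0/π) × [bracket] = (2757/π) × 0.664471 = 583.1 W/m².

Q̄ ≈ 583 W/m²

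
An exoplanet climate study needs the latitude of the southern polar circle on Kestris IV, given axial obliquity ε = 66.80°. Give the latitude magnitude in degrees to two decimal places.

The polar circle is the lowest latitude that experiences at least one full rotation of continuous darkness at the northern-summer solstice; it lies at |φ| = 90° − ε = 90° − 66.80° = 23.20°.

23.20°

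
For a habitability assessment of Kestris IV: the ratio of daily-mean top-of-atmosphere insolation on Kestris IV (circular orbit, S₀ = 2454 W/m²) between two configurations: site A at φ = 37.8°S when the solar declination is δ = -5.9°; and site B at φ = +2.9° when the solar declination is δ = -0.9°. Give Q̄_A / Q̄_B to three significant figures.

Q̄_A / Q̄_B ≈ 0.890

— Configuration A (φ=-37.8°):
cos H₀ = −tan(-37.8°) tan(-5.900°) = -0.0802, H₀ = 1.6510 rad.
Bracket: H₀ sin φ sin δ + cos φ cos δ sin H₀ = 1.6510×-0.61291×-0.10279 + 0.79016×0.99470×0.99678 = 0.104015 + 0.783441 = 0.887456.
Q̄ = (S₀/π) × [bracket] = (2454/π) × 0.887456 = 693.22 W/m².
— Configuration B (φ=+2.9°):
cos H₀ = −tan(+2.9°) tan(-0.900°) = 0.0008, H₀ = 1.5700 rad.
Bracket: H₀ sin φ sin δ + cos φ cos δ sin H₀ = 1.5700×0.05059×-0.01571 + 0.99872×0.99988×1.00000 = -0.001248 + 0.998600 = 0.997352.
Q̄ = (S₀/π) × [bracket] = (2454/π) × 0.997352 = 779.06 W/m².
Ratio Q̄_A / Q̄_B = 693.22 / 779.06 = 0.8898.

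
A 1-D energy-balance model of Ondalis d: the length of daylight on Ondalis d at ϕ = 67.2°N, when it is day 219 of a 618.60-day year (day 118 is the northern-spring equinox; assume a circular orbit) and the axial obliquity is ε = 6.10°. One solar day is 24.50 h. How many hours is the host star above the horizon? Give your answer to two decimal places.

Solar longitude: L_s = 360° × (219 − 118)/618.60 = 58.778°.
sin δ = sin 6.10° × sin 58.778° = 0.09087, so δ = +5.214°.
cos h₀ = −tan ϕ · tan δ = −tan(+67.2°) × tan(+5.214°) = -0.2171, so h₀ = 1.7896 rad = 102.54°.
Daylight = 2h₀/(2π) × 24.50 h = (1.7896/π) × 24.50 = 13.96 h.

13.96 h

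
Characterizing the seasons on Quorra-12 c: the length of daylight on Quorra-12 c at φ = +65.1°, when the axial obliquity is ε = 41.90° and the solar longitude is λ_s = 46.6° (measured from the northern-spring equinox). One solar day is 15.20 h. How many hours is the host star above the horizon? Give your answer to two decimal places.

15.20 h

Solar declination: sin δ = sin ε · sin λ_s = sin 41.90° × sin 46.6° = 0.48523, so δ = +29.028°.
Sunrise equation: cos H₀ = −tan φ · tan δ = -1.1955 ≤ −1, so the host star never sets (polar day) and H₀ = π.
Daylight = 2H₀/(2π) × 15.20 h = (3.1416/π) × 15.20 = 15.20 h.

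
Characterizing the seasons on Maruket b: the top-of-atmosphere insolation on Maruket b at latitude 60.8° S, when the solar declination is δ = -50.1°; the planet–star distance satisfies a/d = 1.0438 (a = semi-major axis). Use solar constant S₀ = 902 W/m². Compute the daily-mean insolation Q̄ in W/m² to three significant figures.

cos H₀ = −tan(-60.8°) tan(-50.100°) = -2.1400 ≤ −1 ⇒ polar day, H₀ = π.
Bracket: H₀ sin φ sin δ + cos φ cos δ sin H₀ = 3.1416×-0.87292×-0.76717 + 0.48786×0.64145×0.00000 = 2.103861 + 0.000000 = 2.103861.
Inverse-square distance factor (a/d)² = 1.0438² = 1.089518.
Q̄ = (S₀/π) × 1.089518 × [bracket] = (902/π) × 1.089518 × 2.103861 = 658.1 W/m².

Q̄ ≈ 658 W/m²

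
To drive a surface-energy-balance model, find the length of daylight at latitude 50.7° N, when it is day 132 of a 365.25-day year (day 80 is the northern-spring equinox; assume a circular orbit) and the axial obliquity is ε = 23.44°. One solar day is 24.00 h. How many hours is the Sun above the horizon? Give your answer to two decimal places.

Solar longitude: L_s = 360° × (132 − 80)/365.25 = 51.253°.
sin δ = sin 23.44° × sin 51.253° = 0.31024, so δ = +18.074°.
cos h₀ = −tan ϕ · tan δ = −tan(+50.7°) × tan(+18.074°) = -0.3987, so h₀ = 1.9809 rad = 113.50°.
Daylight = 2h₀/(2π) × 24.00 h = (1.9809/π) × 24.00 = 15.13 h.

15.13 h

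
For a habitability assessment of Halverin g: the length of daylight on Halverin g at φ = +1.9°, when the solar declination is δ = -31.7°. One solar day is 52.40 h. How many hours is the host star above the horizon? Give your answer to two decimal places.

25.86 h

cos H₀ = −tan φ · tan δ = −tan(+1.9°) × tan(-31.700°) = 0.0205, so H₀ = 1.5503 rad = 88.83°.
Daylight = 2H₀/(2π) × 52.40 h = (1.5503/π) × 52.40 = 25.86 h.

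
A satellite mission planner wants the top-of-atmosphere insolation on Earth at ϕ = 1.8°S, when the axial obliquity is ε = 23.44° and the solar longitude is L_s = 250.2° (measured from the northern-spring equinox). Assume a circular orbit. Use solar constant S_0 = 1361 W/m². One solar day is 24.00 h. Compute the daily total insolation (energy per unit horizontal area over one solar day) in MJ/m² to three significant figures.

Solar declination: sin δ = sin ε · sin L_s = sin 23.44° × sin 250.2° = -0.37427, so δ = -21.979°.
cos h₀ = −tan(-1.8°) tan(-21.979°) = -0.0127, h₀ = 1.5835 rad.
Bracket: h₀ sin ϕ sin δ + cos ϕ cos δ sin h₀ = 1.5835×-0.03141×-0.37427 + 0.99951×0.92732×0.99992 = 0.018615 + 0.926791 = 0.945406.
Q̄ = (S_0/π) × [bracket] = (1361/π) × 0.945406 = 409.57 W/m².
Daily total = Q̄ × 24.00 h × 3600 s/h = 409.57 × 24.00 × 3600 / 10⁶ = 35.39 MJ/m².

35.4 MJ/m²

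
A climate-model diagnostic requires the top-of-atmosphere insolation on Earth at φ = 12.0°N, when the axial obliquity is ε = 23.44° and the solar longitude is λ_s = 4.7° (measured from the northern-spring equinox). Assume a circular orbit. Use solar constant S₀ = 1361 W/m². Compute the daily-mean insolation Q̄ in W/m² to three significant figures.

Solar declination: sin δ = sin ε · sin λ_s = sin 23.44° × sin 4.7° = 0.03259, so δ = +1.868°.
cos H₀ = −tan(+12.0°) tan(+1.868°) = -0.0069, H₀ = 1.5777 rad.
Bracket: H₀ sin φ sin δ + cos φ cos δ sin H₀ = 1.5777×0.20791×0.03259 + 0.97815×0.99947×0.99998 = 0.010690 + 0.977612 = 0.988302.
Q̄ = (S₀/π) × [bracket] = (1361/π) × 0.988302 = 428.2 W/m².

Q̄ ≈ 428 W/m²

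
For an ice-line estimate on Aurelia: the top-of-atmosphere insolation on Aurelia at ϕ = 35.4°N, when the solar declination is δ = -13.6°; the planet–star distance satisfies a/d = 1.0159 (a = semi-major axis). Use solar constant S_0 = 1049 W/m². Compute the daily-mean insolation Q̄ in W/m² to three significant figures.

cos h₀ = −tan(+35.4°) tan(-13.600°) = 0.1719, h₀ = 1.3980 rad.
Bracket: h₀ sin ϕ sin δ + cos ϕ cos δ sin h₀ = 1.3980×0.57928×-0.23514 + 0.81513×0.97196×0.98511 = -0.190424 + 0.780477 = 0.590053.
Inverse-square distance factor (a/d)² = 1.0159² = 1.032053.
Q̄ = (S_0/π) × 1.032053 × [bracket] = (1049/π) × 1.032053 × 0.590053 = 203.3 W/m².

Q̄ ≈ 203 W/m²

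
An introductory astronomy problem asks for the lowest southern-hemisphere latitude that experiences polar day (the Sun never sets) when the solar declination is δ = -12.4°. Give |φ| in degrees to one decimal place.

Polar day requires cos H₀ = −tan φ tan δ ≤ −1, i.e. tan φ tan δ ≥ 1.
The boundary is |tan φ| · |tan δ| = 1, so |φ| = 90° − |δ| = 90° − 12.4° = 77.6° in the southern hemisphere.

|φ| = 77.6°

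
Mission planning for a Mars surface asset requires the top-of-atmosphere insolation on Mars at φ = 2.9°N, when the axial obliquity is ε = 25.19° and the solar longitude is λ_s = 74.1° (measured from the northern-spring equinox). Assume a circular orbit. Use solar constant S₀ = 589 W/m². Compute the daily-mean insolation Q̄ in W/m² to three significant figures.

Q̄ ≈ 177 W/m²

Solar declination: sin δ = sin ε · sin λ_s = sin 25.19° × sin 74.1° = 0.40934, so δ = +24.163°.
cos H₀ = −tan(+2.9°) tan(+24.163°) = -0.0227, H₀ = 1.5935 rad.
Bracket: H₀ sin φ sin δ + cos φ cos δ sin H₀ = 1.5935×0.05059×0.40934 + 0.99872×0.91238×0.99974 = 0.032999 + 0.910975 = 0.943974.
Q̄ = (S₀/π) × [bracket] = (589/π) × 0.943974 = 177.0 W/m².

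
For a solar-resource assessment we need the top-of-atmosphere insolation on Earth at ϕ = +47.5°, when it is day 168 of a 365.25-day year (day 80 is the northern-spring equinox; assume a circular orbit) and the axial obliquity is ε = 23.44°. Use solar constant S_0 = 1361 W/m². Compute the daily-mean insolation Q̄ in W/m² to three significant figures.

Q̄ ≈ 498 W/m²

Solar longitude: L_s = 360° × (168 − 80)/365.25 = 86.735°.
sin δ = sin 23.44° × sin 86.735° = 0.39714, so δ = +23.400°.
cos h₀ = −tan(+47.5°) tan(+23.400°) = -0.4722, h₀ = 2.0626 rad.
Bracket: h₀ sin ϕ sin δ + cos ϕ cos δ sin h₀ = 2.0626×0.73728×0.39714 + 0.67559×0.91776×0.88147 = 0.603936 + 0.546537 = 1.150473.
Q̄ = (S_0/π) × [bracket] = (1361/π) × 1.150473 = 498.4 W/m².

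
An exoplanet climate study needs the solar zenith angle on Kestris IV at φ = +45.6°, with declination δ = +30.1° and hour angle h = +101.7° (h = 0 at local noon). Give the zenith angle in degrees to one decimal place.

θ_z = 76.4°

cos θ_z = sin φ sin δ + cos φ cos δ cos h = 0.358316 + -0.122750 = 0.235566.
θ_z = arccos(0.235566) = 76.4°.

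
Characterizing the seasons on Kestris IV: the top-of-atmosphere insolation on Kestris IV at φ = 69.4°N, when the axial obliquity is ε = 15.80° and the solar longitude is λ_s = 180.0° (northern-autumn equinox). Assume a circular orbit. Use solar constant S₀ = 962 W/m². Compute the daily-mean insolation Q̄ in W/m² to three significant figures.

Solar declination: sin δ = sin ε · sin λ_s = sin 15.80° × sin 180.0° = 0.00000, so δ = +0.000°.
cos H₀ = −tan(+69.4°) tan(+0.000°) = -0.0000, H₀ = 1.5708 rad.
Bracket: H₀ sin φ sin δ + cos φ cos δ sin H₀ = 1.5708×0.93606×0.00000 + 0.35184×1.00000×1.00000 = 0.000000 + 0.351840 = 0.351840.
Q̄ = (S₀/π) × [bracket] = (962/π) × 0.351840 = 107.7 W/m².

Q̄ ≈ 108 W/m²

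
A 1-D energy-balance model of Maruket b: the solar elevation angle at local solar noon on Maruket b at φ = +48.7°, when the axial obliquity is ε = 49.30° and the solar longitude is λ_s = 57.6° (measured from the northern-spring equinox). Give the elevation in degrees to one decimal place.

Solar declination: sin δ = sin ε · sin λ_s = sin 49.30° × sin 57.6° = 0.64011, so δ = +39.800°.
At local noon the hour angle is zero, so the zenith angle equals |φ − δ| = |+48.7° − (+39.800°)| = 8.900°.
Elevation = 90° − 8.900° = 81.1°.

81.1°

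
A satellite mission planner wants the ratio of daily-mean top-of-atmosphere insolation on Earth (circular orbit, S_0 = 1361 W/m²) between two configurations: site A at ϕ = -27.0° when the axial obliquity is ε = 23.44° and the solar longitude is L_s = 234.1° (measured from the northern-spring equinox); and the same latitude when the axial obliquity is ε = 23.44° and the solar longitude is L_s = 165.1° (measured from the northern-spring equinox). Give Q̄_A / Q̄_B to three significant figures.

Q̄_A / Q̄_B ≈ 1.33

— Configuration A (ϕ=-27.0°):
Solar declination: sin δ = sin ε · sin L_s = sin 23.44° × sin 234.1° = -0.32223, so δ = -18.798°.
cos h₀ = −tan(-27.0°) tan(-18.798°) = -0.1734, h₀ = 1.7451 rad.
Bracket: h₀ sin ϕ sin δ + cos ϕ cos δ sin h₀ = 1.7451×-0.45399×-0.32223 + 0.89101×0.94666×0.98485 = 0.255289 + 0.830705 = 1.085994.
Q̄ = (S_0/π) × [bracket] = (1361/π) × 1.085994 = 470.47 W/m².
— Configuration B (ϕ=-27.0°):
Solar declination: sin δ = sin ε · sin L_s = sin 23.44° × sin 165.1° = 0.10228, so δ = +5.871°.
cos h₀ = −tan(-27.0°) tan(+5.871°) = 0.0524, h₀ = 1.5184 rad.
Bracket: h₀ sin ϕ sin δ + cos ϕ cos δ sin h₀ = 1.5184×-0.45399×0.10228 + 0.89101×0.99476×0.99863 = -0.070506 + 0.885127 = 0.814621.
Q̄ = (S_0/π) × [bracket] = (1361/π) × 0.814621 = 352.91 W/m².
Ratio Q̄_A / Q̄_B = 470.47 / 352.91 = 1.333.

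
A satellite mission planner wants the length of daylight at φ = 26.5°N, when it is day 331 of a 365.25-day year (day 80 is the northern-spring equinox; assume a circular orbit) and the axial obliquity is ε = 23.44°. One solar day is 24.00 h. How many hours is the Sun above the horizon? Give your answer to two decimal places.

Solar longitude: λ_s = 360° × (331 − 80)/365.25 = 247.392°.
sin δ = sin 23.44° × sin 247.392° = -0.36722, so δ = -21.544°.
cos H₀ = −tan φ · tan δ = −tan(+26.5°) × tan(-21.544°) = 0.1968, so H₀ = 1.3727 rad = 78.65°.
Daylight = 2H₀/(2π) × 24.00 h = (1.3727/π) × 24.00 = 10.49 h.

10.49 h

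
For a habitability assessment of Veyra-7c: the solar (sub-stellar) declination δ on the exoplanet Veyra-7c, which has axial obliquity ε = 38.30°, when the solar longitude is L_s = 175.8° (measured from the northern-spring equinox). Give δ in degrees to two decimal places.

δ = +2.60°

sin δ = sin ε · sin L_s = sin 38.30° × sin 175.8° = 0.045391.
δ = arcsin(0.045391) = +2.60°.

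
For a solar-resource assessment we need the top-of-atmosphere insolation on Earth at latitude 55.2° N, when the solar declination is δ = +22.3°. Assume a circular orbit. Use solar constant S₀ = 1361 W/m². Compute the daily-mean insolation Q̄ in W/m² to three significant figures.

Q̄ ≈ 482 W/m²

cos H₀ = −tan(+55.2°) tan(+22.300°) = -0.5901, H₀ = 2.2020 rad.
Bracket: H₀ sin φ sin δ + cos φ cos δ sin H₀ = 2.2020×0.82115×0.37946 + 0.57071×0.92521×0.80733 = 0.686129 + 0.426292 = 1.112421.
Q̄ = (S₀/π) × [bracket] = (1361/π) × 1.112421 = 481.9 W/m².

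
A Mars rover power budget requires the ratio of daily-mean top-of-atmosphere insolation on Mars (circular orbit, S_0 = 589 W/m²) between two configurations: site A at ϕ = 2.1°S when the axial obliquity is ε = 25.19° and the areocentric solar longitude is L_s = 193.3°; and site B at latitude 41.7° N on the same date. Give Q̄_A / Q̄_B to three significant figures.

— Configuration A (ϕ=-2.1°):
sin δ = sin 25.19° × sin 193.3° = -0.09791, so δ = -5.619°.
cos h₀ = −tan(-2.1°) tan(-5.619°) = -0.0036, h₀ = 1.5744 rad.
Bracket: h₀ sin ϕ sin δ + cos ϕ cos δ sin h₀ = 1.5744×-0.03664×-0.09791 + 0.99933×0.99519×0.99999 = 0.005648 + 0.994513 = 1.000161.
Q̄ = (S_0/π) × [bracket] = (589/π) × 1.000161 = 187.51 W/m².
— Configuration B (ϕ=+41.7°):
cos h₀ = −tan(+41.7°) tan(-5.619°) = 0.0877, h₀ = 1.4830 rad.
Bracket: h₀ sin ϕ sin δ + cos ϕ cos δ sin h₀ = 1.4830×0.66523×-0.09791 + 0.74664×0.99519×0.99615 = -0.096592 + 0.740188 = 0.643596.
Q̄ = (S_0/π) × [bracket] = (589/π) × 0.643596 = 120.66 W/m².
Ratio Q̄_A / Q̄_B = 187.51 / 120.66 = 1.554.

Q̄_A / Q̄_B ≈ 1.55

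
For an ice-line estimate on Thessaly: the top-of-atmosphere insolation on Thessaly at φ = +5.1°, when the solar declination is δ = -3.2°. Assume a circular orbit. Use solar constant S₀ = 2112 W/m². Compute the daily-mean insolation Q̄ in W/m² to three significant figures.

Q̄ ≈ 663 W/m²

cos H₀ = −tan(+5.1°) tan(-3.200°) = 0.0050, H₀ = 1.5658 rad.
Bracket: H₀ sin φ sin δ + cos φ cos δ sin H₀ = 1.5658×0.08889×-0.05582 + 0.99604×0.99844×0.99999 = -0.007769 + 0.994476 = 0.986707.
Q̄ = (S₀/π) × [bracket] = (2112/π) × 0.986707 = 663.3 W/m².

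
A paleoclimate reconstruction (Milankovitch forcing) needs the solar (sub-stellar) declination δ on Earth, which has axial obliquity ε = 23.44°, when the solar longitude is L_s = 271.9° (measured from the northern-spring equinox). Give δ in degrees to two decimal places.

sin δ = sin ε · sin L_s = sin 23.44° × sin 271.9° = -0.397570.
δ = arcsin(-0.397570) = -23.43°.

δ = -23.43°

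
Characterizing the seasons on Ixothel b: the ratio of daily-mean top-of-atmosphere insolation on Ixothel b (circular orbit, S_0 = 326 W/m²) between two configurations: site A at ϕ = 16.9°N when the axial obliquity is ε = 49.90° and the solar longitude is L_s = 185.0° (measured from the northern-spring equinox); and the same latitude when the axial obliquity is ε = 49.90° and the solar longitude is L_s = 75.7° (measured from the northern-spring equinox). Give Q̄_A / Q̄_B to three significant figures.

— Configuration A (ϕ=+16.9°):
Solar declination: sin δ = sin ε · sin L_s = sin 49.90° × sin 185.0° = -0.06667, so δ = -3.823°.
cos h₀ = −tan(+16.9°) tan(-3.823°) = 0.0203, h₀ = 1.5505 rad.
Bracket: h₀ sin ϕ sin δ + cos ϕ cos δ sin h₀ = 1.5505×0.29070×-0.06667 + 0.95681×0.99778×0.99979 = -0.030050 + 0.954485 = 0.924435.
Q̄ = (S_0/π) × [bracket] = (326/π) × 0.924435 = 95.928 W/m².
— Configuration B (ϕ=+16.9°):
Solar declination: sin δ = sin ε · sin L_s = sin 49.90° × sin 75.7° = 0.74122, so δ = +47.836°.
cos h₀ = −tan(+16.9°) tan(+47.836°) = -0.3355, h₀ = 1.9129 rad.
Bracket: h₀ sin ϕ sin δ + cos ϕ cos δ sin h₀ = 1.9129×0.29070×0.74122 + 0.95681×0.67126×0.94204 = 0.412178 + 0.605042 = 1.017220.
Q̄ = (S_0/π) × [bracket] = (326/π) × 1.017220 = 105.56 W/m².
Ratio Q̄_A / Q̄_B = 95.928 / 105.56 = 0.9088.

Q̄_A / Q̄_B ≈ 0.909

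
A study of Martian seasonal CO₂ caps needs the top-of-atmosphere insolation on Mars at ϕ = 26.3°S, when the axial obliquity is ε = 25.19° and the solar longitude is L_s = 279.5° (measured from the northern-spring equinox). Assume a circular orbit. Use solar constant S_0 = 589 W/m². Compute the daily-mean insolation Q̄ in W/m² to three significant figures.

Solar declination: sin δ = sin ε · sin L_s = sin 25.19° × sin 279.5° = -0.41978, so δ = -24.821°.
cos h₀ = −tan(-26.3°) tan(-24.821°) = -0.2286, h₀ = 1.8014 rad.
Bracket: h₀ sin ϕ sin δ + cos ϕ cos δ sin h₀ = 1.8014×-0.44307×-0.41978 + 0.89649×0.90762×0.97352 = 0.335046 + 0.792126 = 1.127172.
Q̄ = (S_0/π) × [bracket] = (589/π) × 1.127172 = 211.3 W/m².

Q̄ ≈ 211 W/m²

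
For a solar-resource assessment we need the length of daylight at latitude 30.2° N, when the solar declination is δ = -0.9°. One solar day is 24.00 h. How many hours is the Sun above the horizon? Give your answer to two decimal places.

cos h₀ = −tan ϕ · tan δ = −tan(+30.2°) × tan(-0.900°) = 0.0091, so h₀ = 1.5617 rad = 89.48°.
Daylight = 2h₀/(2π) × 24.00 h = (1.5617/π) × 24.00 = 11.93 h.

11.93 h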